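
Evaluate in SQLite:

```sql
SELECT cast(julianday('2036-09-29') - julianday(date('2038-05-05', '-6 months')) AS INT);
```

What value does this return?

-402

Adding -6 months to 2038-05-05 gives 2037-11-05.
1 day remains in September 2036 after the 29th (30 − 29).
Full months from October 2036 through October 2037 contribute their day counts.
Then 5 days into November 2037.
Total: 1 + 31 + 30 + 31 + 31 + 28 + 31 + 30 + 31 + 30 + 31 + 31 + 30 + 31 + 5 = 402.
The subtraction is earlier − later, so the result is −402 → -402.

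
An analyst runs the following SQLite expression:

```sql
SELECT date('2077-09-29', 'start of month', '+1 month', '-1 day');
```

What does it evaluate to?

2077-09-30

`start of month` rewinds 2077-09-29 to 2077-09-01.
Adding +1 month to 2077-09-01 gives 2077-10-01.
Going back 1 day from 2077-10-01 reaches 2077-09-30 (last day of September, 30 days).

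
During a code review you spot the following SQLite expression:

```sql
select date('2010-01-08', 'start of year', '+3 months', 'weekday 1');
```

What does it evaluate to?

2010-04-05

`start of year` rewinds 2010-01-08 to 2010-01-01.
Adding +3 months to 2010-01-01 gives 2010-04-01.
`weekday 1` advances to the next Monday; 2010-04-01 is a Thursday, so it moves forward to 2010-04-05.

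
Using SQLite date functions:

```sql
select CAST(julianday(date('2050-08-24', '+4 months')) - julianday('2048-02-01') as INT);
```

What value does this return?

1057

Adding +4 months to 2050-08-24 gives 2050-12-24.
28 days remain in February 2048 after the 1st (29 − 1).
Full months from March 2048 through November 2050 contribute their day counts.
Then 24 days into December 2050.
Total: 28 + 31 + 30 + 31 + 30 + 31 + 31 + 30 + 31 + 30 + 31 + 31 + 28 + 31 + 30 + 31 + 30 + 31 + 31 + 30 + 31 + 30 + 31 + 31 + 28 + 31 + 30 + 31 + 30 + 31 + 31 + 30 + 31 + 30 + 24 = 1057.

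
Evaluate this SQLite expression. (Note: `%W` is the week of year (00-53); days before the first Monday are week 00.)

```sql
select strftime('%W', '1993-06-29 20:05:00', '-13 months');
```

21

First apply '-13 months': 1993-06-29 20:05:00 → 1992-05-29 20:05:00.
1992-05-29 is a Friday. SQLite's %W counts Mondays since the year started; the result is 21.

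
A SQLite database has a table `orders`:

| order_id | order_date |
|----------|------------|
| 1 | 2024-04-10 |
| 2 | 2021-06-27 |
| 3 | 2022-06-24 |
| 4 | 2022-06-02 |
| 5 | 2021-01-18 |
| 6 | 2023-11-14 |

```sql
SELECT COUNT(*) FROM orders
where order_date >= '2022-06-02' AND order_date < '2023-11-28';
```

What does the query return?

3

Rows in [2022-06-02, 2023-11-28): 2022-06-24, 2022-06-02, 2023-11-14 → 3 rows.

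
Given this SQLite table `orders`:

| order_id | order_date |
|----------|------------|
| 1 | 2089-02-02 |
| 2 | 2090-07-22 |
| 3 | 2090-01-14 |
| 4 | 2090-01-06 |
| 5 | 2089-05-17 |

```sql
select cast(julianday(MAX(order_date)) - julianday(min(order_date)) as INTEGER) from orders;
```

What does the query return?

MIN = 2089-02-02, MAX = 2090-07-22.
26 days remain in February 2089 after the 2nd (28 − 2).
Full months from March 2089 through June 2090 contribute their day counts.
Then 22 days into July 2090.
Total: 26 + 31 + 30 + 31 + 30 + 31 + 31 + 30 + 31 + 30 + 31 + 31 + 28 + 31 + 30 + 31 + 30 + 22 = 535.

535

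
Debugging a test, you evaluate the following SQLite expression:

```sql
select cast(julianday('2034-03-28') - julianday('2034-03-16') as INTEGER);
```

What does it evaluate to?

12

Both dates are in March 2034: 28 − 16 = 12.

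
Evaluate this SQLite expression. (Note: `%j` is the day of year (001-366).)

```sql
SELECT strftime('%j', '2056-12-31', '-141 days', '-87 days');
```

138

First apply '-141 days', '-87 days': 2056-12-31 → 2056-05-17.
Day-of-year for 2056-05-17: days since 2056-01-01 inclusive = 138, zero-padded to 138.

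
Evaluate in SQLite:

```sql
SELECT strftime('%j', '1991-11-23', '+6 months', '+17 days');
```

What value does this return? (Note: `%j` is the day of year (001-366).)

161

First apply '+6 months', '+17 days': 1991-11-23 → 1992-06-09.
Day-of-year for 1992-06-09: days since 1992-01-01 inclusive = 161, zero-padded to 161.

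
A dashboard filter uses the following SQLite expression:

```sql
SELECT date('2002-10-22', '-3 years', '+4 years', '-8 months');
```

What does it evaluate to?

Adding -3 years to 2002-10-22 gives 1999-10-22.
Adding +4 years to 1999-10-22 gives 2003-10-22.
Adding -8 months to 2003-10-22 gives 2003-02-22.

2003-02-22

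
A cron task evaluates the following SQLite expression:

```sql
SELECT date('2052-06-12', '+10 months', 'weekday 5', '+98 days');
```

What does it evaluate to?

2053-07-25

Adding +10 months to 2052-06-12 gives 2053-04-12.
`weekday 5` advances to the next Friday; 2053-04-12 is a Saturday, so it moves forward to 2053-04-18.
Applying '+98 days' to 2053-04-18: counting 98 days forward gives 2053-07-25.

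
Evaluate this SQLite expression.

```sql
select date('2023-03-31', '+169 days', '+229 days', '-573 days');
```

2022-10-07

Applying '+169 days' to 2023-03-31: counting 169 days forward gives 2023-09-16.
Applying '+229 days' to 2023-09-16: counting 229 days forward gives 2024-05-02.
Applying '-573 days' to 2024-05-02: counting 573 days back gives 2022-10-07.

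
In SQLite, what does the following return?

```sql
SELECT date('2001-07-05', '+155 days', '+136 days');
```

Applying '+155 days' to 2001-07-05: counting 155 days forward gives 2001-12-07.
Applying '+136 days' to 2001-12-07: counting 136 days forward gives 2002-04-22.

2002-04-22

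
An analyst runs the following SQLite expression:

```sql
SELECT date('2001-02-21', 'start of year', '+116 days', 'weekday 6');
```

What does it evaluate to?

`start of year` rewinds 2001-02-21 to 2001-01-01.
Applying '+116 days' to 2001-01-01: counting 116 days forward gives 2001-04-27.
`weekday 6` advances to the next Saturday; 2001-04-27 is a Friday, so it moves forward to 2001-04-28.

2001-04-28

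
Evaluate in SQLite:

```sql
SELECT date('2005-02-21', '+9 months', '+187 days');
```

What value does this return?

2006-05-27

Adding +9 months to 2005-02-21 gives 2005-11-21.
Applying '+187 days' to 2005-11-21: counting 187 days forward gives 2006-05-27.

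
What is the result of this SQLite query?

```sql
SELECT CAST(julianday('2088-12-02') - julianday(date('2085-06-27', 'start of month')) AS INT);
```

1280

`start of month` rewinds 2085-06-27 to 2085-06-01.
29 days remain in June 2085 after the 1st (30 − 1).
Full months from July 2085 through November 2088 contribute their day counts.
Then 2 days into December 2088.
Total: 29 + 31 + 31 + 30 + 31 + 30 + 31 + 31 + 28 + 31 + 30 + 31 + 30 + 31 + 31 + 30 + 31 + 30 + 31 + 31 + 28 + 31 + 30 + 31 + 30 + 31 + 31 + 30 + 31 + 30 + 31 + 31 + 29 + 31 + 30 + 31 + 30 + 31 + 31 + 30 + 31 + 30 + 2 = 1280.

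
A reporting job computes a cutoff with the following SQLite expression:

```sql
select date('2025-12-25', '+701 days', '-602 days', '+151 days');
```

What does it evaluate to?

2026-09-01

Applying '+701 days' to 2025-12-25: counting 701 days forward gives 2027-11-26.
Applying '-602 days' to 2027-11-26: counting 602 days back gives 2026-04-03.
Applying '+151 days' to 2026-04-03: counting 151 days forward gives 2026-09-01.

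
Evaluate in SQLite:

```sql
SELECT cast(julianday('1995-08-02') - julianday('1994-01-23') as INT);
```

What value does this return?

8 days remain in January 1994 after the 23rd (31 − 23).
Full months from February 1994 through July 1995 contribute their day counts.
Then 2 days into August 1995.
Total: 8 + 28 + 31 + 30 + 31 + 30 + 31 + 31 + 30 + 31 + 30 + 31 + 31 + 28 + 31 + 30 + 31 + 30 + 31 + 2 = 556.

556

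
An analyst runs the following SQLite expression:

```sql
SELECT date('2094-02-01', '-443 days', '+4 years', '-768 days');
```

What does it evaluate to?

2094-10-09

Applying '-443 days' to 2094-02-01: counting 443 days back gives 2092-11-15.
Adding +4 years to 2092-11-15 gives 2096-11-15.
Applying '-768 days' to 2096-11-15: counting 768 days back gives 2094-10-09.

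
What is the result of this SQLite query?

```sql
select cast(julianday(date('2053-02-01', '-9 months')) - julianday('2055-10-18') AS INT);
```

-1265

Adding -9 months to 2053-02-01 gives 2052-05-01.
30 days remain in May 2052 after the 1st (31 − 1).
Full months from June 2052 through September 2055 contribute their day counts.
Then 18 days into October 2055.
Total: 30 + 30 + 31 + 31 + 30 + 31 + 30 + 31 + 31 + 28 + 31 + 30 + 31 + 30 + 31 + 31 + 30 + 31 + 30 + 31 + 31 + 28 + 31 + 30 + 31 + 30 + 31 + 31 + 30 + 31 + 30 + 31 + 31 + 28 + 31 + 30 + 31 + 30 + 31 + 31 + 30 + 18 = 1265.
The subtraction is earlier − later, so the result is −1265 → -1265.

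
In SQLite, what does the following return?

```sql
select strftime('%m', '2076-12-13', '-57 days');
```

10

First apply '-57 days': 2076-12-13 → 2076-10-17.
`%m` extracts the 2-digit month (01-12): 10.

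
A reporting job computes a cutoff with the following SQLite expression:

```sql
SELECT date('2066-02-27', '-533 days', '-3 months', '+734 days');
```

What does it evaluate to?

2066-06-16

Applying '-533 days' to 2066-02-27: counting 533 days back gives 2064-09-12.
Adding -3 months to 2064-09-12 gives 2064-06-12.
Applying '+734 days' to 2064-06-12: counting 734 days forward gives 2066-06-16.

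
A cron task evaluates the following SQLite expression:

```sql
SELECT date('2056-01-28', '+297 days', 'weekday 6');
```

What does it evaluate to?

2056-11-25

Applying '+297 days' to 2056-01-28: counting 297 days forward gives 2056-11-20.
`weekday 6` advances to the next Saturday; 2056-11-20 is a Monday, so it moves forward to 2056-11-25.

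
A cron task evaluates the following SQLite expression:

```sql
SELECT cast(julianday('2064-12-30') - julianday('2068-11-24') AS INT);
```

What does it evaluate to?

-1425

1 day remains in December 2064 after the 30th (31 − 30).
Full months from January 2065 through October 2068 contribute their day counts.
Then 24 days into November 2068.
Total: 1 + 31 + 28 + 31 + 30 + 31 + 30 + 31 + 31 + 30 + 31 + 30 + 31 + 31 + 28 + 31 + 30 + 31 + 30 + 31 + 31 + 30 + 31 + 30 + 31 + 31 + 28 + 31 + 30 + 31 + 30 + 31 + 31 + 30 + 31 + 30 + 31 + 31 + 29 + 31 + 30 + 31 + 30 + 31 + 31 + 30 + 31 + 24 = 1425.
The subtraction is earlier − later, so the result is −1425 → -1425.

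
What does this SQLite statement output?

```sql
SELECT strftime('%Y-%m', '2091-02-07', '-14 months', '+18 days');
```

First apply '-14 months', '+18 days': 2091-02-07 → 2089-12-25.
`%Y-%m` extracts the year-month: 2089-12.

2089-12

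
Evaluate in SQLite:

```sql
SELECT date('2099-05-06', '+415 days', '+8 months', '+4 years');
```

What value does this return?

Applying '+415 days' to 2099-05-06: counting 415 days forward gives 2100-06-25.
Adding +8 months to 2100-06-25 gives 2101-02-25.
Adding +4 years to 2101-02-25 gives 2105-02-25.

2105-02-25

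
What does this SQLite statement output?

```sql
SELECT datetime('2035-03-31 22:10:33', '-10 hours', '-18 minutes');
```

2035-03-31 11:52:33

-10 hours from 2035-03-31 22:10:33 is 2035-03-31 12:10:33.
-18 minutes from 2035-03-31 12:10:33 is 2035-03-31 11:52:33.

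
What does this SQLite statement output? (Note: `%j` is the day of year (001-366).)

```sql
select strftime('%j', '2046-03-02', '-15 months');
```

First apply '-15 months': 2046-03-02 → 2044-12-02.
Day-of-year for 2044-12-02: days since 2044-01-01 inclusive = 337, zero-padded to 337.

337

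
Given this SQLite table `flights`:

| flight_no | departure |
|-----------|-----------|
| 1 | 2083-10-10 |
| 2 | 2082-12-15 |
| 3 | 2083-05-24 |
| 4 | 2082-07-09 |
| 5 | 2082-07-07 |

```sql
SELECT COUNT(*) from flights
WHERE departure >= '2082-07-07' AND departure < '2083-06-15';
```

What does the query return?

Rows in [2082-07-07, 2083-06-15): 2082-12-15, 2083-05-24, 2082-07-09, 2082-07-07 → 4 rows.

4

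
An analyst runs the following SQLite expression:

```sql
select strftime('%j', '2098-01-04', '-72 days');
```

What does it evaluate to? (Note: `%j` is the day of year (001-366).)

First apply '-72 days': 2098-01-04 → 2097-10-24.
Day-of-year for 2097-10-24: days since 2097-01-01 inclusive = 297, zero-padded to 297.

297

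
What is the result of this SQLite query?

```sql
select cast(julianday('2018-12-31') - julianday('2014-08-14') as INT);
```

17 days remain in August 2014 after the 14th (31 − 14).
Full months from September 2014 through November 2018 contribute their day counts.
Then 31 days into December 2018.
Total: 17 + 30 + 31 + 30 + 31 + 31 + 28 + 31 + 30 + 31 + 30 + 31 + 31 + 30 + 31 + 30 + 31 + 31 + 29 + 31 + 30 + 31 + 30 + 31 + 31 + 30 + 31 + 30 + 31 + 31 + 28 + 31 + 30 + 31 + 30 + 31 + 31 + 30 + 31 + 30 + 31 + 31 + 28 + 31 + 30 + 31 + 30 + 31 + 31 + 30 + 31 + 30 + 31 = 1600.

1600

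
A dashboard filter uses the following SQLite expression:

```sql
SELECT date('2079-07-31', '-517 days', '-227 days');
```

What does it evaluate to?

2077-07-17

Applying '-517 days' to 2079-07-31: counting 517 days back gives 2078-03-01.
Applying '-227 days' to 2078-03-01: counting 227 days back gives 2077-07-17.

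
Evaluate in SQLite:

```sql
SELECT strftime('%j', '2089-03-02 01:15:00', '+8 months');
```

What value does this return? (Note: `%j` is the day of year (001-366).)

306

First apply '+8 months': 2089-03-02 01:15:00 → 2089-11-02 01:15:00.
Day-of-year for 2089-11-02: days since 2089-01-01 inclusive = 306, zero-padded to 306.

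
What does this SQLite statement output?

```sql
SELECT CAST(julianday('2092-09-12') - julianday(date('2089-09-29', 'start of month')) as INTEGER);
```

`start of month` rewinds 2089-09-29 to 2089-09-01.
29 days remain in September 2089 after the 1st (30 − 1).
Full months from October 2089 through August 2092 contribute their day counts.
Then 12 days into September 2092.
Total: 29 + 31 + 30 + 31 + 31 + 28 + 31 + 30 + 31 + 30 + 31 + 31 + 30 + 31 + 30 + 31 + 31 + 28 + 31 + 30 + 31 + 30 + 31 + 31 + 30 + 31 + 30 + 31 + 31 + 29 + 31 + 30 + 31 + 30 + 31 + 31 + 12 = 1107.

1107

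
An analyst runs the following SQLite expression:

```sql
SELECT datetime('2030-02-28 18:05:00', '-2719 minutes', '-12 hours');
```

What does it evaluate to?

2030-02-26 08:46:00

2719 minutes = 45h 19m; -2719 minutes from 2030-02-28 18:05:00 is 2030-02-26 20:46:00 (crosses midnight).
-12 hours from 2030-02-26 20:46:00 is 2030-02-26 08:46:00.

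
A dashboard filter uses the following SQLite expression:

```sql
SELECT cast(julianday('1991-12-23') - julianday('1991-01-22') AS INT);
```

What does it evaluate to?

9 days remain in January 1991 after the 22nd (31 − 22).
Full months from February 1991 through November 1991 contribute their day counts.
Then 23 days into December 1991.
Total: 9 + 28 + 31 + 30 + 31 + 30 + 31 + 31 + 30 + 31 + 30 + 23 = 335.

335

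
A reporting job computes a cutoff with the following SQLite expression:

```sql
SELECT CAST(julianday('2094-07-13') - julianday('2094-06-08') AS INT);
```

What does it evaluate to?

35

22 days remain in June 2094 after the 8th (30 − 8).
Then 13 days into July 2094.
Total: 22 + 13 = 35.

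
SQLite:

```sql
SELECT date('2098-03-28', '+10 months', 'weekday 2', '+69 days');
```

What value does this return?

2099-04-13

Adding +10 months to 2098-03-28 gives 2099-01-28.
`weekday 2` advances to the next Tuesday; 2099-01-28 is a Wednesday, so it moves forward to 2099-02-03.
Applying '+69 days' to 2099-02-03: counting 69 days forward gives 2099-04-13.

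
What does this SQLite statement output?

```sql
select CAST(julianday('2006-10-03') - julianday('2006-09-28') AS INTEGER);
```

2 days remain in September 2006 after the 28th (30 − 28).
Then 3 days into October 2006.
Total: 2 + 3 = 5.

5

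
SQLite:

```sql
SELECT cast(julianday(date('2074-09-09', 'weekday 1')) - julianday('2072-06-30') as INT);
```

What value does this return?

802

`weekday 1` advances to the next Monday; 2074-09-09 is a Sunday, so it moves forward to 2074-09-10.
0 days remain in June 2072 after the 30th (30 − 30).
Full months from July 2072 through August 2074 contribute their day counts.
Then 10 days into September 2074.
Total: 0 + 31 + 31 + 30 + 31 + 30 + 31 + 31 + 28 + 31 + 30 + 31 + 30 + 31 + 31 + 30 + 31 + 30 + 31 + 31 + 28 + 31 + 30 + 31 + 30 + 31 + 31 + 10 = 802.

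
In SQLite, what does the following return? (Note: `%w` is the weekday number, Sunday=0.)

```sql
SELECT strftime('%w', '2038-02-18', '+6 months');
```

First apply '+6 months': 2038-02-18 → 2038-08-18.
2038-08-18 is a Wednesday; with Sunday=0 that is 3.

3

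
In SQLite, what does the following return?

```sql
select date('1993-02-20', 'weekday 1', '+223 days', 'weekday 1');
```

`weekday 1` advances to the next Monday; 1993-02-20 is a Saturday, so it moves forward to 1993-02-22.
Applying '+223 days' to 1993-02-22: counting 223 days forward gives 1993-10-03.
`weekday 1` advances to the next Monday; 1993-10-03 is a Sunday, so it moves forward to 1993-10-04.

1993-10-04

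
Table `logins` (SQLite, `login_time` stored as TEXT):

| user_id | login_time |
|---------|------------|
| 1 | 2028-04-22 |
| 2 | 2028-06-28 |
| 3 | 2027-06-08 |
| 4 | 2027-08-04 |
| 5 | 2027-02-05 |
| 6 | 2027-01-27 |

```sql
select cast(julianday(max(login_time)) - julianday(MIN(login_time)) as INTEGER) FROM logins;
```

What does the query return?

MIN = 2027-01-27, MAX = 2028-06-28.
4 days remain in January 2027 after the 27th (31 − 27).
Full months from February 2027 through May 2028 contribute their day counts.
Then 28 days into June 2028.
Total: 4 + 28 + 31 + 30 + 31 + 30 + 31 + 31 + 30 + 31 + 30 + 31 + 31 + 29 + 31 + 30 + 31 + 28 = 518.

518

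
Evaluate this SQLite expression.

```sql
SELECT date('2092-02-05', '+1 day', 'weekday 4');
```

Advancing 1 more day within February lands on 2092-02-06.
`weekday 4` advances to the next Thursday; 2092-02-06 is a Wednesday, so it moves forward to 2092-02-07.

2092-02-07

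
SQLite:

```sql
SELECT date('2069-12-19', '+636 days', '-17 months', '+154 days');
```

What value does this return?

Applying '+636 days' to 2069-12-19: counting 636 days forward gives 2071-09-16.
Adding -17 months to 2071-09-16 gives 2070-04-16.
Applying '+154 days' to 2070-04-16: counting 154 days forward gives 2070-09-17.

2070-09-17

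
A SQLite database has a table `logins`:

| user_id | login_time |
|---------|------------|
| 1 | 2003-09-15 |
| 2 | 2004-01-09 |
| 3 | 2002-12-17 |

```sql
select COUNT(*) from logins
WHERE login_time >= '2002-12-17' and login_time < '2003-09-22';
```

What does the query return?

2

Rows in [2002-12-17, 2003-09-22): 2003-09-15, 2002-12-17 → 2 rows.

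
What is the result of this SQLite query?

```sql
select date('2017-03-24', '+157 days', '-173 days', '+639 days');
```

Applying '+157 days' to 2017-03-24: counting 157 days forward gives 2017-08-28.
Applying '-173 days' to 2017-08-28: counting 173 days back gives 2017-03-08.
Applying '+639 days' to 2017-03-08: counting 639 days forward gives 2018-12-07.

2018-12-07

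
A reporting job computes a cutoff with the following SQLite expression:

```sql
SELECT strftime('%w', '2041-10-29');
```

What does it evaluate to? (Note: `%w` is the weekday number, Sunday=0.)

2041-10-29 is a Tuesday; with Sunday=0 that is 2.

2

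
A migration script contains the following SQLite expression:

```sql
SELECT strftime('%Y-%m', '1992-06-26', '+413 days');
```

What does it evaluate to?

1993-08

First apply '+413 days': 1992-06-26 → 1993-08-13.
`%Y-%m` extracts the year-month: 1993-08.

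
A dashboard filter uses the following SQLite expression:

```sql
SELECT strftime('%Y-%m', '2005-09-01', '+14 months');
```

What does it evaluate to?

2006-11

First apply '+14 months': 2005-09-01 → 2006-11-01.
`%Y-%m` extracts the year-month: 2006-11.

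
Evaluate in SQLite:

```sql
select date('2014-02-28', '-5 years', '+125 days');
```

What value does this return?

Adding -5 years to 2014-02-28 gives 2009-02-28.
Applying '+125 days' to 2009-02-28: counting 125 days forward gives 2009-07-03.

2009-07-03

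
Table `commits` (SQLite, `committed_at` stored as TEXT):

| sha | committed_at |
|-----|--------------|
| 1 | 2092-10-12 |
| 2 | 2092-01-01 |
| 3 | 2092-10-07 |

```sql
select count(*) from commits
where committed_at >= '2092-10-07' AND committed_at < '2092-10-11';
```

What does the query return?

1

Rows in [2092-10-07, 2092-10-11): 2092-10-07 → 1 row.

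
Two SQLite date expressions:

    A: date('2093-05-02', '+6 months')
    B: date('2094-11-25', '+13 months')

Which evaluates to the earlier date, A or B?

A = 2093-11-02.
B = 2095-12-25.
A is earlier.

A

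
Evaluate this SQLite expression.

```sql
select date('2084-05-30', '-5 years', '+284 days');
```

2080-03-09

Adding -5 years to 2084-05-30 gives 2079-05-30.
Applying '+284 days' to 2079-05-30: counting 284 days forward gives 2080-03-09.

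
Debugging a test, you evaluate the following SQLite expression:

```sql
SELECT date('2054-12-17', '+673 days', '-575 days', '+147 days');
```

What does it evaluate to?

2055-08-19

Applying '+673 days' to 2054-12-17: counting 673 days forward gives 2056-10-20.
Applying '-575 days' to 2056-10-20: counting 575 days back gives 2055-03-25.
Applying '+147 days' to 2055-03-25: counting 147 days forward gives 2055-08-19.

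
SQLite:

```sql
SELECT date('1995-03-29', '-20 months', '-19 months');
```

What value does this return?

1991-12-29

Adding -20 months to 1995-03-29 gives 1993-07-29.
Adding -19 months to 1993-07-29 gives 1991-12-29.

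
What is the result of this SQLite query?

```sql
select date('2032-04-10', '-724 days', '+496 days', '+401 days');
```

2032-09-30

Applying '-724 days' to 2032-04-10: counting 724 days back gives 2030-04-17.
Applying '+496 days' to 2030-04-17: counting 496 days forward gives 2031-08-26.
Applying '+401 days' to 2031-08-26: counting 401 days forward gives 2032-09-30.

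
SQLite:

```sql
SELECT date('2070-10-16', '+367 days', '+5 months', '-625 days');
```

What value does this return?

Applying '+367 days' to 2070-10-16: counting 367 days forward gives 2071-10-18.
Adding +5 months to 2071-10-18 gives 2072-03-18.
Applying '-625 days' to 2072-03-18: counting 625 days back gives 2070-07-02.

2070-07-02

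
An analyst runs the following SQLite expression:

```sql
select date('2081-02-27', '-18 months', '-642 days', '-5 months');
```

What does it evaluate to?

2077-06-23

Adding -18 months to 2081-02-27 gives 2079-08-27.
Applying '-642 days' to 2079-08-27: counting 642 days back gives 2077-11-23.
Adding -5 months to 2077-11-23 gives 2077-06-23.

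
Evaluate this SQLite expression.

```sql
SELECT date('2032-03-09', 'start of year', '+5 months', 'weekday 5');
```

2032-06-04

`start of year` rewinds 2032-03-09 to 2032-01-01.
Adding +5 months to 2032-01-01 gives 2032-06-01.
`weekday 5` advances to the next Friday; 2032-06-01 is a Tuesday, so it moves forward to 2032-06-04.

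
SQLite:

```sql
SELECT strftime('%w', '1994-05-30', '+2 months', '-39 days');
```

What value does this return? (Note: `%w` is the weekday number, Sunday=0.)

2

First apply '+2 months', '-39 days': 1994-05-30 → 1994-06-21.
1994-06-21 is a Tuesday; with Sunday=0 that is 2.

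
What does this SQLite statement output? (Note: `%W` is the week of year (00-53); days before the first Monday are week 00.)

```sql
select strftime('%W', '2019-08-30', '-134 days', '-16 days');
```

First apply '-134 days', '-16 days': 2019-08-30 → 2019-04-02.
2019-04-02 is a Tuesday. SQLite's %W counts Mondays since the year started; the result is 13.

13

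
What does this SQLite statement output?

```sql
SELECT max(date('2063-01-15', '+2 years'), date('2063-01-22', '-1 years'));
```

2065-01-15

date('2063-01-15', '+2 years') → 2065-01-15.
date('2063-01-22', '-1 years') → 2062-01-22.
Later of the two is 2065-01-15.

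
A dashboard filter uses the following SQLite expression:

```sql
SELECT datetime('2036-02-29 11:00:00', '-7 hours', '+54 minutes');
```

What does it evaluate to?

-7 hours from 2036-02-29 11:00:00 is 2036-02-29 04:00:00.
+54 minutes from 2036-02-29 04:00:00 is 2036-02-29 04:54:00.

2036-02-29 04:54:00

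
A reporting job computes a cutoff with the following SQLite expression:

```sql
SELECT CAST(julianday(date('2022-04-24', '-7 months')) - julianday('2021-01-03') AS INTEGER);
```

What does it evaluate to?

Adding -7 months to 2022-04-24 gives 2021-09-24.
28 days remain in January 2021 after the 3rd (31 − 3).
Full months from February 2021 through August 2021 contribute their day counts.
Then 24 days into September 2021.
Total: 28 + 28 + 31 + 30 + 31 + 30 + 31 + 31 + 24 = 264.

264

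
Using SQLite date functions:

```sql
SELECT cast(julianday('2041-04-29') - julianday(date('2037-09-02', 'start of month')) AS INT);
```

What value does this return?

1336

`start of month` rewinds 2037-09-02 to 2037-09-01.
29 days remain in September 2037 after the 1st (30 − 1).
Full months from October 2037 through March 2041 contribute their day counts.
Then 29 days into April 2041.
Total: 29 + 31 + 30 + 31 + 31 + 28 + 31 + 30 + 31 + 30 + 31 + 31 + 30 + 31 + 30 + 31 + 31 + 28 + 31 + 30 + 31 + 30 + 31 + 31 + 30 + 31 + 30 + 31 + 31 + 29 + 31 + 30 + 31 + 30 + 31 + 31 + 30 + 31 + 30 + 31 + 31 + 28 + 31 + 29 = 1336.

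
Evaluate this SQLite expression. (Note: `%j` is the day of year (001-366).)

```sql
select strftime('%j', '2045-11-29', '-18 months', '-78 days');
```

First apply '-18 months', '-78 days': 2045-11-29 → 2044-03-12.
Day-of-year for 2044-03-12: days since 2044-01-01 inclusive = 72, zero-padded to 072.

072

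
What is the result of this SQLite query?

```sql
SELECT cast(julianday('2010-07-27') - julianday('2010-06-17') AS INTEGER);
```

13 days remain in June 2010 after the 17th (30 − 17).
Then 27 days into July 2010.
Total: 13 + 27 = 40.

40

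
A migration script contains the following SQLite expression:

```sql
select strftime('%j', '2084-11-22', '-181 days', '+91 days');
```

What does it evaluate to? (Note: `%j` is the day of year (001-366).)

237

First apply '-181 days', '+91 days': 2084-11-22 → 2084-08-24.
Day-of-year for 2084-08-24: days since 2084-01-01 inclusive = 237, zero-padded to 237.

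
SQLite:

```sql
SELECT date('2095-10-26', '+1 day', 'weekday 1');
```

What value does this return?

2095-10-31

Advancing 1 more day within October lands on 2095-10-27.
`weekday 1` advances to the next Monday; 2095-10-27 is a Thursday, so it moves forward to 2095-10-31.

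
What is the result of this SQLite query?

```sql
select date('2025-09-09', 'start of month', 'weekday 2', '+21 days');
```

`start of month` rewinds 2025-09-09 to 2025-09-01.
`weekday 2` advances to the next Tuesday; 2025-09-01 is a Monday, so it moves forward to 2025-09-02.
Advancing 21 more days within September lands on 2025-09-23.

2025-09-23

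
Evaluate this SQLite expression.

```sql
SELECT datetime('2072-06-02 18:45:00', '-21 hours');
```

2072-06-01 21:45:00

-21 hours from 2072-06-02 18:45:00 is 2072-06-01 21:45:00 (crosses midnight).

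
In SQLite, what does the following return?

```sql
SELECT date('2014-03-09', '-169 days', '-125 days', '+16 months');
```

2014-09-19

Applying '-169 days' to 2014-03-09: counting 169 days back gives 2013-09-21.
Applying '-125 days' to 2013-09-21: counting 125 days back gives 2013-05-19.
Adding +16 months to 2013-05-19 gives 2014-09-19.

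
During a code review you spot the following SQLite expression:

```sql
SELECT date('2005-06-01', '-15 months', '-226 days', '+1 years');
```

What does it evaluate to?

2004-07-19

Adding -15 months to 2005-06-01 gives 2004-03-01.
Applying '-226 days' to 2004-03-01: counting 226 days back gives 2003-07-19.
Adding +1 year to 2003-07-19 gives 2004-07-19.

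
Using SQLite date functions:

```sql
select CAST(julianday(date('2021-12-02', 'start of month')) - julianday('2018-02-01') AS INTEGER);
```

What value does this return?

`start of month` rewinds 2021-12-02 to 2021-12-01.
27 days remain in February 2018 after the 1st (28 − 1).
Full months from March 2018 through November 2021 contribute their day counts.
Then 1 day into December 2021.
Total: 27 + 31 + 30 + 31 + 30 + 31 + 31 + 30 + 31 + 30 + 31 + 31 + 28 + 31 + 30 + 31 + 30 + 31 + 31 + 30 + 31 + 30 + 31 + 31 + 29 + 31 + 30 + 31 + 30 + 31 + 31 + 30 + 31 + 30 + 31 + 31 + 28 + 31 + 30 + 31 + 30 + 31 + 31 + 30 + 31 + 30 + 1 = 1399.

1399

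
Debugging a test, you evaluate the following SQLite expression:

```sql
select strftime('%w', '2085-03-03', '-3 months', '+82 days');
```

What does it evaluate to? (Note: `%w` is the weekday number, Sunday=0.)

5

First apply '-3 months', '+82 days': 2085-03-03 → 2085-02-23.
2085-02-23 is a Friday; with Sunday=0 that is 5.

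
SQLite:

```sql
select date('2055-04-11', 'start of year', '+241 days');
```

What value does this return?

`start of year` rewinds 2055-04-11 to 2055-01-01.
Applying '+241 days' to 2055-01-01: counting 241 days forward gives 2055-08-30.

2055-08-30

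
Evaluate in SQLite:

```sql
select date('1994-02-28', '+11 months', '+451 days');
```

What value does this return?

Adding +11 months to 1994-02-28 gives 1995-01-28.
Applying '+451 days' to 1995-01-28: counting 451 days forward gives 1996-04-23.

1996-04-23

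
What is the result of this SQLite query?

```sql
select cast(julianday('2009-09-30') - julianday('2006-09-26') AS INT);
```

1100

4 days remain in September 2006 after the 26th (30 − 26).
Full months from October 2006 through August 2009 contribute their day counts.
Then 30 days into September 2009.
Total: 4 + 31 + 30 + 31 + 31 + 28 + 31 + 30 + 31 + 30 + 31 + 31 + 30 + 31 + 30 + 31 + 31 + 29 + 31 + 30 + 31 + 30 + 31 + 31 + 30 + 31 + 30 + 31 + 31 + 28 + 31 + 30 + 31 + 30 + 31 + 31 + 30 = 1100.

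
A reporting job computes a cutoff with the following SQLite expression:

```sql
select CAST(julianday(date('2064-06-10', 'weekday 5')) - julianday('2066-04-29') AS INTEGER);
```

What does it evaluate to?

-685

`weekday 5` advances to the next Friday; 2064-06-10 is a Tuesday, so it moves forward to 2064-06-13.
17 days remain in June 2064 after the 13th (30 − 13).
Full months from July 2064 through March 2066 contribute their day counts.
Then 29 days into April 2066.
Total: 17 + 31 + 31 + 30 + 31 + 30 + 31 + 31 + 28 + 31 + 30 + 31 + 30 + 31 + 31 + 30 + 31 + 30 + 31 + 31 + 28 + 31 + 29 = 685.
The subtraction is earlier − later, so the result is −685 → -685.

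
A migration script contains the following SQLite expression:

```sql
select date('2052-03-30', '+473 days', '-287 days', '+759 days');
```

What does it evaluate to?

Applying '+473 days' to 2052-03-30: counting 473 days forward gives 2053-07-16.
Applying '-287 days' to 2053-07-16: counting 287 days back gives 2052-10-02.
Applying '+759 days' to 2052-10-02: counting 759 days forward gives 2054-10-31.

2054-10-31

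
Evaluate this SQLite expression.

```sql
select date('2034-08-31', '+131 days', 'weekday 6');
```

Applying '+131 days' to 2034-08-31: counting 131 days forward gives 2035-01-09.
`weekday 6` advances to the next Saturday; 2035-01-09 is a Tuesday, so it moves forward to 2035-01-13.

2035-01-13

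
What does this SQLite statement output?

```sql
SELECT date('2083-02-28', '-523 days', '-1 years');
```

2080-09-23

Applying '-523 days' to 2083-02-28: counting 523 days back gives 2081-09-23.
Adding -1 year to 2081-09-23 gives 2080-09-23.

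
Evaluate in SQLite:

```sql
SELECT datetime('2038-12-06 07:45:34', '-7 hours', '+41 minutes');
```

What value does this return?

-7 hours from 2038-12-06 07:45:34 is 2038-12-06 00:45:34.
+41 minutes from 2038-12-06 00:45:34 is 2038-12-06 01:26:34.

2038-12-06 01:26:34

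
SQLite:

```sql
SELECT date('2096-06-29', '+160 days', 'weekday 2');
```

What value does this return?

2096-12-11

Applying '+160 days' to 2096-06-29: counting 160 days forward gives 2096-12-06.
`weekday 2` advances to the next Tuesday; 2096-12-06 is a Thursday, so it moves forward to 2096-12-11.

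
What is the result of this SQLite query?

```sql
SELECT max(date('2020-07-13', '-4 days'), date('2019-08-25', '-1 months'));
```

2020-07-09

date('2020-07-13', '-4 days') → 2020-07-09.
date('2019-08-25', '-1 months') → 2019-07-25.
Later of the two is 2020-07-09.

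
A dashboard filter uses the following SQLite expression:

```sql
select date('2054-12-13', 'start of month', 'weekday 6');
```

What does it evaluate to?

2054-12-05

`start of month` rewinds 2054-12-13 to 2054-12-01.
`weekday 6` advances to the next Saturday; 2054-12-01 is a Tuesday, so it moves forward to 2054-12-05.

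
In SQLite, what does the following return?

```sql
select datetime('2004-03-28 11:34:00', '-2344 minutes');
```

2344 minutes = 39h 4m; -2344 minutes from 2004-03-28 11:34:00 is 2004-03-26 20:30:00 (crosses midnight).

2004-03-26 20:30:00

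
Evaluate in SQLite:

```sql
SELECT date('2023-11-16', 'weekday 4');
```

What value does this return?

2023-11-16

`weekday 4` advances to the next Thursday; 2023-11-16 is already a Thursday, so it stays at 2023-11-16.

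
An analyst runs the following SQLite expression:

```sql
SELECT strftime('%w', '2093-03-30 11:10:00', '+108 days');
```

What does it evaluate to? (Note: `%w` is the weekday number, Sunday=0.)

First apply '+108 days': 2093-03-30 11:10:00 → 2093-07-16 11:10:00.
2093-07-16 is a Thursday; with Sunday=0 that is 4.

4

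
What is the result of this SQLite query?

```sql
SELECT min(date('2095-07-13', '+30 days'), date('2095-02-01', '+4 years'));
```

2095-08-12

date('2095-07-13', '+30 days') → 2095-08-12.
date('2095-02-01', '+4 years') → 2099-02-01.
Earlier of the two is 2095-08-12.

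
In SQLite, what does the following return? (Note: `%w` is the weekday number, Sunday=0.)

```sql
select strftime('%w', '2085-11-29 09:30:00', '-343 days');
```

4

First apply '-343 days': 2085-11-29 09:30:00 → 2084-12-21 09:30:00.
2084-12-21 is a Thursday; with Sunday=0 that is 4.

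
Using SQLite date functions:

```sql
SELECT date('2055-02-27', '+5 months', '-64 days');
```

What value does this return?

Adding +5 months to 2055-02-27 gives 2055-07-27.
Applying '-64 days' to 2055-07-27: counting 64 days back gives 2055-05-24.

2055-05-24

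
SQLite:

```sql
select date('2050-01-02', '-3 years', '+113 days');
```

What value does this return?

Adding -3 years to 2050-01-02 gives 2047-01-02.
Applying '+113 days' to 2047-01-02: counting 113 days forward gives 2047-04-25.

2047-04-25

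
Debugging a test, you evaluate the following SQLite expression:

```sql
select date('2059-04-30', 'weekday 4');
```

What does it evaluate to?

`weekday 4` advances to the next Thursday; 2059-04-30 is a Wednesday, so it moves forward to 2059-05-01.

2059-05-01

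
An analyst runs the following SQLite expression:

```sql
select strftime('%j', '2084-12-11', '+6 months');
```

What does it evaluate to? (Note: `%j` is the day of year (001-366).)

First apply '+6 months': 2084-12-11 → 2085-06-11.
Day-of-year for 2085-06-11: days since 2085-01-01 inclusive = 162, zero-padded to 162.

162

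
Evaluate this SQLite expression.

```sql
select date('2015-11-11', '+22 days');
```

November 2015 has 30 days; 19 remain after the 11th, so 20 days reach 2015-12-01.
Advancing 2 more days within December lands on 2015-12-03.

2015-12-03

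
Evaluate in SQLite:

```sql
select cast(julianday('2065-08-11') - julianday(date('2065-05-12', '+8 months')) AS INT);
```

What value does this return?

-154

Adding +8 months to 2065-05-12 gives 2066-01-12.
20 days remain in August 2065 after the 11th (31 − 11).
September 2065: 30 days.
October 2065: 31 days.
November 2065: 30 days.
December 2065: 31 days.
Then 12 days into January 2066.
Total: 20 + 30 + 31 + 30 + 31 + 12 = 154.
The subtraction is earlier − later, so the result is −154 → -154.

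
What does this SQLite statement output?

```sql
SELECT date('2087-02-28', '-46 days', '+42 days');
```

2087-02-24

Applying '-46 days' to 2087-02-28: counting 46 days back gives 2087-01-13.
Applying '+42 days' to 2087-01-13: counting 42 days forward gives 2087-02-24.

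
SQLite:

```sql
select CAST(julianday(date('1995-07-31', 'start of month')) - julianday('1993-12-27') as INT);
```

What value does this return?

551

`start of month` rewinds 1995-07-31 to 1995-07-01.
4 days remain in December 1993 after the 27th (31 − 27).
Full months from January 1994 through June 1995 contribute their day counts.
Then 1 day into July 1995.
Total: 4 + 31 + 28 + 31 + 30 + 31 + 30 + 31 + 31 + 30 + 31 + 30 + 31 + 31 + 28 + 31 + 30 + 31 + 30 + 1 = 551.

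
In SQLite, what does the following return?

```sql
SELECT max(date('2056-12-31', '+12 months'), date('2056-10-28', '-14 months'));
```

date('2056-12-31', '+12 months') → 2057-12-31.
date('2056-10-28', '-14 months') → 2055-08-28.
Later of the two is 2057-12-31.

2057-12-31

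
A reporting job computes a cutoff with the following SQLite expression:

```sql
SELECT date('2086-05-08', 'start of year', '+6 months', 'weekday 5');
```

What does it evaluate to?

`start of year` rewinds 2086-05-08 to 2086-01-01.
Adding +6 months to 2086-01-01 gives 2086-07-01.
`weekday 5` advances to the next Friday; 2086-07-01 is a Monday, so it moves forward to 2086-07-05.

2086-07-05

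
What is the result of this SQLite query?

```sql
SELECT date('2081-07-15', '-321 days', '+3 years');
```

2083-08-28

Applying '-321 days' to 2081-07-15: counting 321 days back gives 2080-08-28.
Adding +3 years to 2080-08-28 gives 2083-08-28.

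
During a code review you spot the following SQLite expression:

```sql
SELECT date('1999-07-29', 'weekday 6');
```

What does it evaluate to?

`weekday 6` advances to the next Saturday; 1999-07-29 is a Thursday, so it moves forward to 1999-07-31.

1999-07-31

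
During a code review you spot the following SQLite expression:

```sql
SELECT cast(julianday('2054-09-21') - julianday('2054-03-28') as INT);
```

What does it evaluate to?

3 days remain in March 2054 after the 28th (31 − 28).
April 2054: 30 days.
May 2054: 31 days.
June 2054: 30 days.
July 2054: 31 days.
August 2054: 31 days.
Then 21 days into September 2054.
Total: 3 + 30 + 31 + 30 + 31 + 31 + 21 = 177.

177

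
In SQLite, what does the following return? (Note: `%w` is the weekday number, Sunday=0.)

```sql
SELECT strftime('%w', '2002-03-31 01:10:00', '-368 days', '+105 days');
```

First apply '-368 days', '+105 days': 2002-03-31 01:10:00 → 2001-07-11 01:10:00.
2001-07-11 is a Wednesday; with Sunday=0 that is 3.

3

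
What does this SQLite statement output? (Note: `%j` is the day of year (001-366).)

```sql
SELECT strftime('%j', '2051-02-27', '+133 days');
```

First apply '+133 days': 2051-02-27 → 2051-07-10.
Day-of-year for 2051-07-10: days since 2051-01-01 inclusive = 191, zero-padded to 191.

191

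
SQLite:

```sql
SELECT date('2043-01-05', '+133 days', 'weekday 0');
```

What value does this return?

Applying '+133 days' to 2043-01-05: counting 133 days forward gives 2043-05-18.
`weekday 0` advances to the next Sunday; 2043-05-18 is a Monday, so it moves forward to 2043-05-24.

2043-05-24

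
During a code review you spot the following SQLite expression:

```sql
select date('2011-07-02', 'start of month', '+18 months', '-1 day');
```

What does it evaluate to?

2012-12-31

`start of month` rewinds 2011-07-02 to 2011-07-01.
Adding +18 months to 2011-07-01 gives 2013-01-01.
Going back 1 day from 2013-01-01 reaches 2012-12-31 (last day of December, 31 days).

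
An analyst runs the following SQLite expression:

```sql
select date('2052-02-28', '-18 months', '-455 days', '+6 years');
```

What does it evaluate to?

Adding -18 months to 2052-02-28 gives 2050-08-28.
Applying '-455 days' to 2050-08-28: counting 455 days back gives 2049-05-30.
Adding +6 years to 2049-05-30 gives 2055-05-30.

2055-05-30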